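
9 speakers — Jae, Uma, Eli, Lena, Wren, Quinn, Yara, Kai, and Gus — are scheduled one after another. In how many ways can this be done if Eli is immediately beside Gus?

Glue Eli and Gus into one block (2 internal orders), leaving 8 units to arrange in a row.
That gives 2 × 8! = 2 × 40320 = 80640.

80640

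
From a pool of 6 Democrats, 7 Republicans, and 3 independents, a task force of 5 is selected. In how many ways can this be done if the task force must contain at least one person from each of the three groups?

Unrestricted: C(16,5) = 4368 ways to pick any 5 of the 16.
Selections missing a whole group: no Democrats → C(10,5) = 252; no Republicans → C(9,5) = 126; no independents → C(13,5) = 1287.
Add back selections omitting two groups (i.e. drawn from a single group): C(6,5) + C(7,5) + C(3,5) = 27.
By inclusion–exclusion: 4368 − 1665 + 27 = 2730.

2730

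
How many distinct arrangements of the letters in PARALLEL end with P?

420

Fix P in the last position and arrange the remaining 7 letters.
Those 7 letters have A appearing twice and L appearing 3 times, giving (7)!/(3!·2!) = 420.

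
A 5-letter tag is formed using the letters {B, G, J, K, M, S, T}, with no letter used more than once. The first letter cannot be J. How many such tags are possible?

The first letter has 7−1 = 6 choices (anything except J).
The remaining 4 letters are filled from the other 6 symbols without repetition: 6 × 5 × 4 × 3 = 360.
Total: 6 × 360 = 2160.

2160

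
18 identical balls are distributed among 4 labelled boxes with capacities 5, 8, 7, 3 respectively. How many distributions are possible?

By stars and bars, unrestricted non-negative solutions to x_1+…+x_4 = 18 number C(18+3,3) = 1330.
Subtract solutions that violate a single cap (substitute x_i' = x_i − (cap_i+1)): x_1 ≥ 6 gives C(15,3) = 455; x_2 ≥ 9 gives C(12,3) = 220; x_3 ≥ 8 gives C(13,3) = 286; x_4 ≥ 4 gives C(17,3) = 680. Together 1641.
Add back pairs where two caps are both exceeded: 20 + 35 + 165 + 4 + 56 + 84 = 364.
Subtract triples: 0 + 0 + 1 + 0 = 1.
By inclusion–exclusion the count is 1330 − 1641 + 364 − 1 = 52.

52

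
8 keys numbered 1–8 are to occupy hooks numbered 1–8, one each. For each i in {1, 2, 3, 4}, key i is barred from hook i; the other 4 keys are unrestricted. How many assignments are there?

24024

Let Aᵢ (for 1 ≤ i ≤ 4) be the placements that put key i in its forbidden hook. Any j of these fix j positions, leaving (8−j)! ways to fill the rest, and there are C(4,j) ways to pick which j.
By inclusion–exclusion, the number of valid placements is Σ_{j=0}^{4} (−1)^j C(4,j)·(8−j)!.
Computing: 40320 − 20160 + 4320 − 480 + 24 = 24024.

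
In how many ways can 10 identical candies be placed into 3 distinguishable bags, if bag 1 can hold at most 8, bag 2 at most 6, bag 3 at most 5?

38

Ignoring the caps, the number of non-negative solutions to x_1+…+x_3 = 10 is C(12,2) = 66.
Subtract solutions that violate a single cap (substitute x_i' = x_i − (cap_i+1)): x_1 ≥ 9 gives C(3,2) = 3; x_2 ≥ 7 gives C(5,2) = 10; x_3 ≥ 6 gives C(6,2) = 15. Together 28.
No two caps can be exceeded simultaneously, so the pair terms are all 0.
By inclusion–exclusion the count is 66 − 28 + 0 = 38.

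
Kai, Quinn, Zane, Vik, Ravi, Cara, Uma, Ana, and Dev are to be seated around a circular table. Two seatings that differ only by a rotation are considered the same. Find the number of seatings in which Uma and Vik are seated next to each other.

Glue Uma and Vik into a block (2 internal orders). Seating 8 units around a circle gives (7)! arrangements.
So 2 × (7)! = 2 × 5040 = 10080.

10080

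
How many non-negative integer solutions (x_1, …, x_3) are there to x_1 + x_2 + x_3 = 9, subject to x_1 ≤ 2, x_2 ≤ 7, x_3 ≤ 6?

Without the upper bounds there are C(11,2) = 55 ways to split 9 among 3 variables.
Subtract solutions that violate a single cap (substitute x_i' = x_i − (cap_i+1)): x_1 ≥ 3 gives C(8,2) = 28; x_2 ≥ 8 gives C(3,2) = 3; x_3 ≥ 7 gives C(4,2) = 6. Together 37.
No two caps can be exceeded simultaneously, so the pair terms are all 0.
By inclusion–exclusion the count is 55 − 37 + 0 = 18.

18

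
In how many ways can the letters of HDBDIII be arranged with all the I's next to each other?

60

Treat the 3 copies of I as a single block. The multiset to arrange is then {III, B, D, D, H}, 5 items in all.
That gives (5)!/(2!) = 60 arrangements.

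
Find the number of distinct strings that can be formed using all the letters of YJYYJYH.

105

Letter multiplicities in YJYYJYH: H×1, J×2, Y×4.
The number of distinct arrangements is 7!/(4!·2!) = 5040/48 = 105.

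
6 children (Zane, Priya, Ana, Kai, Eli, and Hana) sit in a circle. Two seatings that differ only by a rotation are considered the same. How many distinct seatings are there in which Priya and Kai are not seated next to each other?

72

Without the restriction there are (5)! = 120 seatings.
Those with Priya next to Kai: fuse the pair into one unit and seat 5 units around a circle — 2·(4)! = 48.
Subtracting, 120 − 48 = 72.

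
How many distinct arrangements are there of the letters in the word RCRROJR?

210

The 7 letters of RCRROJR have repeats: R appearing 4 times.
So there are 7! / (4!) = 210 distinguishable arrangements.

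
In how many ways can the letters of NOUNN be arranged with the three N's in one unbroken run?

Treat the 3 copies of N as a single block. The multiset to arrange is then {NNN, O, U}, 3 items in all.
All 3 items are distinct, so there are (3)! = 6 arrangements.

6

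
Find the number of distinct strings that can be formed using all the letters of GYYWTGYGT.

GYYWTGYGT has 9 letters with G appearing 3 times, T appearing twice, and Y appearing 3 times.
Dividing 9! = 362880 by 3!·3!·2! = 72 for the repeated letters gives 5040.

5040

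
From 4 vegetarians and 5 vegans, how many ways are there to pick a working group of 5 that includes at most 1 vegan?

Split by how many vegans are chosen (0 through 1).
Sum: C(5,0)·C(4,5) + C(5,1)·C(4,4) = 0 + 5 = 5.

5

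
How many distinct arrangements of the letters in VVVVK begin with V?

4

With the first slot taken by V, it remains to arrange the other 4 letters (VVVK).
Those 4 letters have V appearing 3 times, giving (4)!/(3!) = 4.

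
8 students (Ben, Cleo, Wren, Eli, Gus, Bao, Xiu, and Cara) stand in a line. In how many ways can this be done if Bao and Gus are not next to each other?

Of the 8! = 40320 arrangements, those with Bao and Gus adjacent number 2 × 7! = 10080 (treat the pair as a block with 2 internal orders).
So 40320 − 10080 = 30240 arrangements keep them apart.

30240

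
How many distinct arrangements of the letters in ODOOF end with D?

4

With the last slot taken by D, it remains to arrange the other 4 letters (OOOF).
Those 4 letters have O appearing 3 times, giving (4)!/(3!) = 4.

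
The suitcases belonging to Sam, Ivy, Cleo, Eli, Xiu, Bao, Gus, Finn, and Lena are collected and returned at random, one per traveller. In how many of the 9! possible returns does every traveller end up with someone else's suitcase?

133496

This is the derangement count D_9: permutations of 9 items with no fixed point.
By inclusion–exclusion this is Σ_{j=0}^{9} (−1)^j C(9,j)·(9−j)!.
Computing: 362880 − 362880 + 181440 − 60480 + 15120 − 3024 + 504 − 72 + 9 − 1 = 133496.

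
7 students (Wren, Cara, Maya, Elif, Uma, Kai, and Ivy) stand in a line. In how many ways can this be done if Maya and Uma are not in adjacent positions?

3600

There are 7! = 5040 arrangements in all. If Maya and Uma are adjacent, merging them into one block gives 2·(6)! = 1440 arrangements.
So 5040 − 1440 = 3600 arrangements keep them apart.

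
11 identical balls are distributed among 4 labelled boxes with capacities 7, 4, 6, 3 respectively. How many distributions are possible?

116

Ignoring the caps, the number of non-negative solutions to x_1+…+x_4 = 11 is C(14,3) = 364.
Subtract solutions that violate a single cap (substitute x_i' = x_i − (cap_i+1)): x_1 ≥ 8 gives C(6,3) = 20; x_2 ≥ 5 gives C(9,3) = 84; x_3 ≥ 7 gives C(7,3) = 35; x_4 ≥ 4 gives C(10,3) = 120. Together 259.
Add back pairs where two caps are both exceeded: 0 + 0 + 0 + 0 + 10 + 1 = 11.
By inclusion–exclusion the count is 364 − 259 + 11 = 116.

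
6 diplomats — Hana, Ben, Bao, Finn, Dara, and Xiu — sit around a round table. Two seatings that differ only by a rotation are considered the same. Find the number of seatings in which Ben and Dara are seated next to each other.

48

Glue Ben and Dara into a block (2 internal orders). Seating 5 units around a circle gives (4)! arrangements.
So 2 × (4)! = 2 × 24 = 48.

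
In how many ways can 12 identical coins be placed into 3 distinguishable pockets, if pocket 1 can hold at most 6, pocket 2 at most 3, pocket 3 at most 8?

Without the upper bounds there are C(14,2) = 91 ways to split 12 among 3 pockets.
Subtract solutions that violate a single cap (substitute x_i' = x_i − (cap_i+1)): x_1 ≥ 7 gives C(7,2) = 21; x_2 ≥ 4 gives C(10,2) = 45; x_3 ≥ 9 gives C(5,2) = 10. Together 76.
Add back pairs where two caps are both exceeded: 3 + 0 + 0 = 3.
By inclusion–exclusion the count is 91 − 76 + 3 = 18.

18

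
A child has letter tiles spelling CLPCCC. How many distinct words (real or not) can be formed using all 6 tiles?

30

CLPCCC has 6 letters with C appearing 4 times.
So there are 6! / (4!) = 30 distinguishable arrangements.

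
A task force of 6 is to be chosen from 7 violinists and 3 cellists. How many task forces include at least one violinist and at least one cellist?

Total 6-person selections from all 10: C(10,6) = 210.
Subtract selections that omit an entire group: no violinists → C(3,6) = 0; no cellists → C(7,6) = 7.
Both groups omitted at once is impossible, so 210 − 7 = 203.

203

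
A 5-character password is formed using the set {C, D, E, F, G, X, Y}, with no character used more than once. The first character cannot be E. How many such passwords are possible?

The first character has 7−1 = 6 choices (anything except E).
The remaining 4 characters are filled from the other 6 symbols without repetition: 6 × 5 × 4 × 3 = 360.
Total: 6 × 360 = 2160.

2160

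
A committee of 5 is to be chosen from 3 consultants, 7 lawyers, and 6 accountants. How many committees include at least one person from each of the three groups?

With no constraint there are C(16,5) = 4368 possible selections.
Subtract selections that omit an entire group: no consultants → C(13,5) = 1287; no lawyers → C(9,5) = 126; no accountants → C(10,5) = 252.
Add back selections omitting two groups (i.e. drawn from a single group): C(3,5) + C(7,5) + C(6,5) = 27.
By inclusion–exclusion: 4368 − 1665 + 27 = 2730.

2730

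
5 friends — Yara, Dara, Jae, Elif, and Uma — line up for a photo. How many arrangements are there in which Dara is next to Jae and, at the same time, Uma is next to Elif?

Treat {Dara,Jae} as one block (2 orders) and {Uma,Elif} as another (2 orders).
That leaves 3 units to arrange: 2 × 2 × 3! = 4 × 6 = 24.

24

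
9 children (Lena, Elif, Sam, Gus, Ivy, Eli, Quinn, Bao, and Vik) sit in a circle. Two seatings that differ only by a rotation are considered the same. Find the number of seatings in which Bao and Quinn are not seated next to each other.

Without the restriction there are (8)! = 40320 seatings.
Those with Bao next to Quinn: fuse the pair into one unit and seat 8 units around a circle — 2·(7)! = 10080.
Subtracting, 40320 − 10080 = 30240.

30240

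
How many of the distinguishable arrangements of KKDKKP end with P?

Fix P in the last position and arrange the remaining 5 letters.
Those 5 letters have K appearing 4 times, giving (5)!/(4!) = 5.

5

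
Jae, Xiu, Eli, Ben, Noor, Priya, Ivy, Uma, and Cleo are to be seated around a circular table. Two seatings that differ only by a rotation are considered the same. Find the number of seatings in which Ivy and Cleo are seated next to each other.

10080

Glue Ivy and Cleo into a block (2 internal orders). Seating 8 units around a circle gives (7)! arrangements.
So 2 × (7)! = 2 × 5040 = 10080.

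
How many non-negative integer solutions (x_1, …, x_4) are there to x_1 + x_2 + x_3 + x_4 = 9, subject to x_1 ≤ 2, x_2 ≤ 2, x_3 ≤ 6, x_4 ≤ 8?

61

Without the upper bounds there are C(12,3) = 220 ways to split 9 among 4 variables.
Subtract solutions that violate a single cap (substitute x_i' = x_i − (cap_i+1)): x_1 ≥ 3 gives C(9,3) = 84; x_2 ≥ 3 gives C(9,3) = 84; x_3 ≥ 7 gives C(5,3) = 10; x_4 ≥ 9 gives C(3,3) = 1. Together 179.
Add back pairs where two caps are both exceeded: 20 + 0 + 0 + 0 + 0 + 0 = 20.
By inclusion–exclusion the count is 220 − 179 + 20 = 61.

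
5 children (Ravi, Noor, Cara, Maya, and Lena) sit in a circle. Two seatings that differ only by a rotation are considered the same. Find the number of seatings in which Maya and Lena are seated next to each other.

12

Glue Maya and Lena into a block (2 internal orders). Seating 4 units around a circle gives (3)! arrangements.
So 2 × (3)! = 2 × 6 = 12.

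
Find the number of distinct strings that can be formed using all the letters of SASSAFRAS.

2520

The 9 letters of SASSAFRAS have repeats: A appearing 3 times and S appearing 4 times.
The number of distinct arrangements is 9!/(4!·3!) = 362880/144 = 2520.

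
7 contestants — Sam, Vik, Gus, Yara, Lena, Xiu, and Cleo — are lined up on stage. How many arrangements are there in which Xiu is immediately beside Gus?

Place the 5 others and the Xiu-Gus pair as 6 objects in a line; the pair has 2 internal arrangements.
So the count is 2·(6)! = 1440.

1440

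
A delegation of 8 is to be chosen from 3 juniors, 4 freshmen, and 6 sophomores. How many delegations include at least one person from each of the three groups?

1233

Unrestricted: C(13,8) = 1287 ways to pick any 8 of the 13.
Subtract selections that omit an entire group: no juniors → C(10,8) = 45; no freshmen → C(9,8) = 9; no sophomores → C(7,8) = 0.
Add back selections omitting two groups (i.e. drawn from a single group): C(3,8) + C(4,8) + C(6,8) = 0.
By inclusion–exclusion: 1287 − 54 + 0 = 1233.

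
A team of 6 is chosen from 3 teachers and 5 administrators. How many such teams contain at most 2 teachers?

Split by how many teachers are chosen (0 through 2).
Sum: C(3,0)·C(5,6) + C(3,1)·C(5,5) + C(3,2)·C(5,4) = 0 + 3 + 15 = 18.

18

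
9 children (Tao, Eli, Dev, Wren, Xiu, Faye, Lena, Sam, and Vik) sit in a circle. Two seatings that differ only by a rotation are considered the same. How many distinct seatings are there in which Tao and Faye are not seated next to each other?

Without the restriction there are (8)! = 40320 seatings.
Seatings with Tao beside Faye: treat them as a block with 2 internal orders, giving 2 × (7)! = 10080.
Subtracting, 40320 − 10080 = 30240.

30240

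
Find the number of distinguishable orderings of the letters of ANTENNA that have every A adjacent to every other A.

Treat the 2 copies of A as a single block. The multiset to arrange is then {AA, E, N, N, N, T}, 6 items in all.
That gives (6)!/(3!) = 120 arrangements.

120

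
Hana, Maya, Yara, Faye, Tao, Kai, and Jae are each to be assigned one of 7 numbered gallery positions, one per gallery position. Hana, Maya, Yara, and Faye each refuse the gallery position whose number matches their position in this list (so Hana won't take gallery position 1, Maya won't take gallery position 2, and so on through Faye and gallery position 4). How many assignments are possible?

Let Aᵢ (for 1 ≤ i ≤ 4) be the placements that put person i in their forbidden gallery position. Any j of these fix j positions, leaving (7−j)! ways to fill the rest, and there are C(4,j) ways to pick which j.
By inclusion–exclusion, the number of valid placements is Σ_{j=0}^{4} (−1)^j C(4,j)·(7−j)!.
Computing: 5040 − 2880 + 720 − 96 + 6 = 2790.

2790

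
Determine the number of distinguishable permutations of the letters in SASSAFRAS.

2520

Letter multiplicities in SASSAFRAS: A×3, F×1, R×1, S×4.
Dividing 9! = 362880 by 4!·3! = 144 for the repeated letters gives 2520.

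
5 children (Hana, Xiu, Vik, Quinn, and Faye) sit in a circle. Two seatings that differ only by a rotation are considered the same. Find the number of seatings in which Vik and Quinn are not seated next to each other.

12

All circular seatings of 5 people number (4)! = 24.
Those with Vik next to Quinn: fuse the pair into one unit and seat 4 units around a circle — 2·(3)! = 12.
Subtracting, 24 − 12 = 12.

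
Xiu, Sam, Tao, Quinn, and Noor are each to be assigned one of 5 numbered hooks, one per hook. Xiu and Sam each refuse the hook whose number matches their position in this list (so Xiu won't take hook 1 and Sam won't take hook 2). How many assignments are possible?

78

Let Aᵢ (for i ∈ {1, 2}) be the placements that put person i in their forbidden hook. Any j of these fix j positions, leaving (5−j)! ways to fill the rest, and there are C(2,j) ways to pick which j.
By inclusion–exclusion, the number of valid placements is Σ_{j=0}^{2} (−1)^j C(2,j)·(5−j)!.
Computing: 120 − 48 + 6 = 78.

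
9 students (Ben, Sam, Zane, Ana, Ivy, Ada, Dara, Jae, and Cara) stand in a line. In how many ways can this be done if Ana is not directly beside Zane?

Of the 9! = 362880 arrangements, those with Ana and Zane adjacent number 2 × 8! = 80640 (treat the pair as a block with 2 internal orders).
So 362880 − 80640 = 282240 arrangements keep them apart.

282240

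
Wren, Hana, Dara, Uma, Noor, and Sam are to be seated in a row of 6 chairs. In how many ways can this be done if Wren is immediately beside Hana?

240

Treat {Wren, Hana} as a single unit. There are 5 units to order, and the pair itself can be ordered 2 ways.
So the count is 2·(5)! = 240.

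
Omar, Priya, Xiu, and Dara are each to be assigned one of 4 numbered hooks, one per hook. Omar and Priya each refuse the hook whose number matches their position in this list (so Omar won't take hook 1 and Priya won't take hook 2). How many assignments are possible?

Let Aᵢ (for i ∈ {1, 2}) be the placements that put person i in their forbidden hook. Any j of these fix j positions, leaving (4−j)! ways to fill the rest, and there are C(2,j) ways to pick which j.
By inclusion–exclusion, the number of valid placements is Σ_{j=0}^{2} (−1)^j C(2,j)·(4−j)!.
Computing: 24 − 12 + 2 = 14.

14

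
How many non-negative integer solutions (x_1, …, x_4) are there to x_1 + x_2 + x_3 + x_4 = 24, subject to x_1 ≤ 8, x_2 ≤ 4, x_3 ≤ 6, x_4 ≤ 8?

By stars and bars, unrestricted non-negative solutions to x_1+…+x_4 = 24 number C(24+3,3) = 2925.
Subtract solutions that violate a single cap (substitute x_i' = x_i − (cap_i+1)): x_1 ≥ 9 gives C(18,3) = 816; x_2 ≥ 5 gives C(22,3) = 1540; x_3 ≥ 7 gives C(20,3) = 1140; x_4 ≥ 9 gives C(18,3) = 816. Together 4312.
Add back pairs where two caps are both exceeded: 286 + 165 + 84 + 455 + 286 + 165 = 1441.
Subtract triples: 20 + 4 + 0 + 20 = 44.
By inclusion–exclusion the count is 2925 − 4312 + 1441 − 44 = 10.

10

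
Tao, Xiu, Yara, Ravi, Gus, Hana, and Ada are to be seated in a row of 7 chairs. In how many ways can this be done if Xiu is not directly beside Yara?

Of the 7! = 5040 arrangements, those with Xiu and Yara adjacent number 2 × 6! = 1440 (treat the pair as a block with 2 internal orders).
So 5040 − 1440 = 3600 arrangements keep them apart.

3600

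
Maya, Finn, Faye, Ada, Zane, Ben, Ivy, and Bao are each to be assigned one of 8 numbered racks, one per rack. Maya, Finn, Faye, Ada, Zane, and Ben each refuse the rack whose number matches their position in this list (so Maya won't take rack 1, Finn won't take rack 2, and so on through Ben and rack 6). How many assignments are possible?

18806

Let Aᵢ (for 1 ≤ i ≤ 6) be the placements that put person i in their forbidden rack. Any j of these fix j positions, leaving (8−j)! ways to fill the rest, and there are C(6,j) ways to pick which j.
By inclusion–exclusion, the number of valid placements is Σ_{j=0}^{6} (−1)^j C(6,j)·(8−j)!.
Computing: 40320 − 30240 + 10800 − 2400 + 360 − 36 + 2 = 18806.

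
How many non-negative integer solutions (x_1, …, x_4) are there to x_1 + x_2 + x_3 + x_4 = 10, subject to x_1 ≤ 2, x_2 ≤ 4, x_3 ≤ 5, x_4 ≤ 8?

By stars and bars, unrestricted non-negative solutions to x_1+…+x_4 = 10 number C(10+3,3) = 286.
Subtract solutions that violate a single cap (substitute x_i' = x_i − (cap_i+1)): x_1 ≥ 3 gives C(10,3) = 120; x_2 ≥ 5 gives C(8,3) = 56; x_3 ≥ 6 gives C(7,3) = 35; x_4 ≥ 9 gives C(4,3) = 4. Together 215.
Add back pairs where two caps are both exceeded: 10 + 4 + 0 + 0 + 0 + 0 = 14.
By inclusion–exclusion the count is 286 − 215 + 14 = 85.

85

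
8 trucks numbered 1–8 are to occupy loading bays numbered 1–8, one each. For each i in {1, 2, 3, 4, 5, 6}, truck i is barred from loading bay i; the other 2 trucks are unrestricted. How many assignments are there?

Let Aᵢ (for 1 ≤ i ≤ 6) be the placements that put truck i in its forbidden loading bay. Any j of these fix j positions, leaving (8−j)! ways to fill the rest, and there are C(6,j) ways to pick which j.
By inclusion–exclusion, the number of valid placements is Σ_{j=0}^{6} (−1)^j C(6,j)·(8−j)!.
Computing: 40320 − 30240 + 10800 − 2400 + 360 − 36 + 2 = 18806.

18806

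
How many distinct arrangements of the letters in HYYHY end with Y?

Fix Y in the last position and arrange the remaining 4 letters.
Those 4 letters have H appearing twice and Y appearing twice, giving (4)!/(2!·2!) = 6.

6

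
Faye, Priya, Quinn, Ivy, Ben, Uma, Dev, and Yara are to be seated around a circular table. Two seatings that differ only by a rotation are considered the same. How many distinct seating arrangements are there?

Seat Faye anywhere (absorbing the rotational symmetry), then permute the other 7: (7)! = 5040.

5040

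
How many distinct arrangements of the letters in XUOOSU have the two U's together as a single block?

Treat the 2 copies of U as a single block. The multiset to arrange is then {UU, O, O, S, X}, 5 items in all.
That gives (5)!/(2!) = 60 arrangements.

60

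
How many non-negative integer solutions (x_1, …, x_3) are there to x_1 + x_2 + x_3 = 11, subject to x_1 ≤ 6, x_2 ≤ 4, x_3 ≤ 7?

25

Ignoring the caps, the number of non-negative solutions to x_1+…+x_3 = 11 is C(13,2) = 78.
Subtract solutions that violate a single cap (substitute x_i' = x_i − (cap_i+1)): x_1 ≥ 7 gives C(6,2) = 15; x_2 ≥ 5 gives C(8,2) = 28; x_3 ≥ 8 gives C(5,2) = 10. Together 53.
No two caps can be exceeded simultaneously, so the pair terms are all 0.
By inclusion–exclusion the count is 78 − 53 + 0 = 25.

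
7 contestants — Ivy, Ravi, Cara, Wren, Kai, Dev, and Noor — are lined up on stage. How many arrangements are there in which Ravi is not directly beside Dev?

3600

There are 7! = 5040 arrangements in all. If Ravi and Dev are adjacent, merging them into one block gives 2·(6)! = 1440 arrangements.
Complementary counting: 5040 − 1440 = 3600.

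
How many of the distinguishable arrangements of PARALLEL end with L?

1260

With the last slot taken by L, it remains to arrange the other 7 letters (PARALEL).
Those 7 letters have A appearing twice and L appearing twice, giving (7)!/(2!·2!) = 1260.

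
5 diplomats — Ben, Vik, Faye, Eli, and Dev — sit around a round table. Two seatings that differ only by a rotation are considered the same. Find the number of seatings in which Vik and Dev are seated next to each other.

Glue Vik and Dev into a block (2 internal orders). Seating 4 units around a circle gives (3)! arrangements.
So 2 × (3)! = 2 × 6 = 12.

12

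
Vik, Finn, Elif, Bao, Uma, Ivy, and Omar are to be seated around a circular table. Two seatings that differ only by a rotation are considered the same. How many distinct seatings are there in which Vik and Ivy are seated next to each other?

Treat {Vik, Ivy} as one unit (2 internal orders) and seat the resulting 6 units around the table: (5)! circular arrangements.
So 2 × (5)! = 2 × 120 = 240.

240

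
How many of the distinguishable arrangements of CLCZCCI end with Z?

30

Fix Z in the last position and arrange the remaining 6 letters.
Those 6 letters have C appearing 4 times, giving (6)!/(4!) = 30.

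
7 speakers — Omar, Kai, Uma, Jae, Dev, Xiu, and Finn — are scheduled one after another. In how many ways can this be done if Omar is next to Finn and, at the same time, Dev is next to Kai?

Treat {Omar,Finn} as one block (2 orders) and {Dev,Kai} as another (2 orders).
That leaves 5 units to arrange: 2 × 2 × 5! = 4 × 120 = 480.

480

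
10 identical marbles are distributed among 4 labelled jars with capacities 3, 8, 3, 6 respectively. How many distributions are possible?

104

Without the upper bounds there are C(13,3) = 286 ways to split 10 among 4 jars.
Subtract solutions that violate a single cap (substitute x_i' = x_i − (cap_i+1)): x_1 ≥ 4 gives C(9,3) = 84; x_2 ≥ 9 gives C(4,3) = 4; x_3 ≥ 4 gives C(9,3) = 84; x_4 ≥ 7 gives C(6,3) = 20. Together 192.
Add back pairs where two caps are both exceeded: 0 + 10 + 0 + 0 + 0 + 0 = 10.
By inclusion–exclusion the count is 286 − 192 + 10 = 104.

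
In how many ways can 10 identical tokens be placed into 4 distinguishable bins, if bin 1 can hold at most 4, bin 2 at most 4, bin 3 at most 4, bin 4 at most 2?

Without the upper bounds there are C(13,3) = 286 ways to split 10 among 4 bins.
Subtract solutions that violate a single cap (substitute x_i' = x_i − (cap_i+1)): x_1 ≥ 5 gives C(8,3) = 56; x_2 ≥ 5 gives C(8,3) = 56; x_3 ≥ 5 gives C(8,3) = 56; x_4 ≥ 3 gives C(10,3) = 120. Together 288.
Add back pairs where two caps are both exceeded: 1 + 1 + 10 + 1 + 10 + 10 = 33.
By inclusion–exclusion the count is 286 − 288 + 33 = 31.

31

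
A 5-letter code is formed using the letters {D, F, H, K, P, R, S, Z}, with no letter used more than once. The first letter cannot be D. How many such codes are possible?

5880

The first letter has 8−1 = 7 choices (anything except D).
The remaining 4 letters are filled from the other 7 symbols without repetition: 7 × 6 × 5 × 4 = 840.
Total: 7 × 840 = 5880.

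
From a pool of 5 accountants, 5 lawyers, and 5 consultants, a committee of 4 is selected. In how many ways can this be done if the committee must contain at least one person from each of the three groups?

750

With no constraint there are C(15,4) = 1365 possible selections.
Selections missing a whole group: no accountants → C(10,4) = 210; no lawyers → C(10,4) = 210; no consultants → C(10,4) = 210.
Add back selections omitting two groups (i.e. drawn from a single group): C(5,4) + C(5,4) + C(5,4) = 15.
By inclusion–exclusion: 1365 − 630 + 15 = 750.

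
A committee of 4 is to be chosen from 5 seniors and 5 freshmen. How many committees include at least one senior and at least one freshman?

200

Total 4-person selections from all 10: C(10,4) = 210.
Selections missing a whole group: no seniors → C(5,4) = 5; no freshmen → C(5,4) = 5.
Both groups omitted at once is impossible, so 210 − 10 = 200.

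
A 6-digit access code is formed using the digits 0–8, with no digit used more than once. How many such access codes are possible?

60480

This is a permutation of 6 out of 9: P(9,6) = 9!/3!.
That product is 9 × 8 × 7 × 6 × 5 × 4 = 60480.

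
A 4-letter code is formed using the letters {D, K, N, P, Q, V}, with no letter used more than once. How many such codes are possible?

With no repetition, fill the 4 letters in order: 6 choices, then 5, down to 3.
6 × 5 × 4 × 3 = 360.

360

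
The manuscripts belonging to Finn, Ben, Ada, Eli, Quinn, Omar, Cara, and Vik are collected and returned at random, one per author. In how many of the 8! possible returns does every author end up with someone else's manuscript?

14833

Count assignments avoiding every fixed point. For any j of the 8 authors fixed to their own manuscript, the other 8−j can be arranged in (8−j)! ways.
By inclusion–exclusion this is Σ_{j=0}^{8} (−1)^j C(8,j)·(8−j)!.
Computing: 40320 − 40320 + 20160 − 6720 + 1680 − 336 + 56 − 8 + 1 = 14833.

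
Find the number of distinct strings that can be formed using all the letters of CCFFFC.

The 6 letters of CCFFFC have repeats: C appearing 3 times and F appearing 3 times.
So there are 6! / (3!·3!) = 20 distinguishable arrangements.

20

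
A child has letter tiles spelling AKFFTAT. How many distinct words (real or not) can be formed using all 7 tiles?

630

The 7 letters of AKFFTAT have repeats: A appearing twice, F appearing twice, and T appearing twice.
The number of distinct arrangements is 7!/(2!·2!·2!) = 5040/8 = 630.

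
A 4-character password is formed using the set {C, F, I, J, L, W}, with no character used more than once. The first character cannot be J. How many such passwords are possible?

300

The first character has 6−1 = 5 choices (anything except J).
The remaining 3 characters are filled from the other 5 symbols without repetition: 5 × 4 × 3 = 60.
Total: 5 × 60 = 300.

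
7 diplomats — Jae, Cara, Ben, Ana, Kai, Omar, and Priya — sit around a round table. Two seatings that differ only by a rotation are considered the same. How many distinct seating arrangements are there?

720

Around a circle, 7 distinct people have 7!/7 = (6)! = 720 rotationally distinct seatings.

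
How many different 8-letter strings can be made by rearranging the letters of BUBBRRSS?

Letter multiplicities in BUBBRRSS: B×3, R×2, S×2, U×1.
So there are 8! / (3!·2!·2!) = 1680 distinguishable arrangements.

1680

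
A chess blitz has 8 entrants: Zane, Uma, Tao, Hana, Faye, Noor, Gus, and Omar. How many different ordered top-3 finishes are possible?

There are 8 choices for 1st place, 7 for 2nd, and 6 for 3rd.
That gives 8 × 7 × 6 = 336.

336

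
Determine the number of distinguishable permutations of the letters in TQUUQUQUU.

504

The 9 letters of TQUUQUQUU have repeats: Q appearing 3 times and U appearing 5 times.
So there are 9! / (5!·3!) = 504 distinguishable arrangements.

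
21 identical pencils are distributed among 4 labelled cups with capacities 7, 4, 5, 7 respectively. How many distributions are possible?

10

Without the upper bounds there are C(24,3) = 2024 ways to split 21 among 4 cups.
Subtract solutions that violate a single cap (substitute x_i' = x_i − (cap_i+1)): x_1 ≥ 8 gives C(16,3) = 560; x_2 ≥ 5 gives C(19,3) = 969; x_3 ≥ 6 gives C(18,3) = 816; x_4 ≥ 8 gives C(16,3) = 560. Together 2905.
Add back pairs where two caps are both exceeded: 165 + 120 + 56 + 286 + 165 + 120 = 912.
Subtract triples: 10 + 1 + 0 + 10 = 21.
By inclusion–exclusion the count is 2024 − 2905 + 912 − 21 = 10.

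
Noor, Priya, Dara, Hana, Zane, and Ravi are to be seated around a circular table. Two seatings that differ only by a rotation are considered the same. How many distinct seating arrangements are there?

120

Seat Noor anywhere (absorbing the rotational symmetry), then permute the other 5: (5)! = 120.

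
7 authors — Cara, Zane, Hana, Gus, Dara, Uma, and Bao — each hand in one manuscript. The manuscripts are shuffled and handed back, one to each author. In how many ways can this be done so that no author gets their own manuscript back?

1854

Let Aᵢ be the assignments in which author i gets their own manuscript. We want the size of the complement of A₁∪…∪A_7.
By inclusion–exclusion this is Σ_{j=0}^{7} (−1)^j C(7,j)·(7−j)!.
Computing: 5040 − 5040 + 2520 − 840 + 210 − 42 + 7 − 1 = 1854.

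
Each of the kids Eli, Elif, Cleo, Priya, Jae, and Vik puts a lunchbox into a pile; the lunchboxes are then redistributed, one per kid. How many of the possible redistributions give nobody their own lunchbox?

Count assignments avoiding every fixed point. For any j of the 6 kids fixed to their own lunchbox, the other 6−j can be arranged in (6−j)! ways.
By inclusion–exclusion this is Σ_{j=0}^{6} (−1)^j C(6,j)·(6−j)!.
Computing: 720 − 720 + 360 − 120 + 30 − 6 + 1 = 265.

265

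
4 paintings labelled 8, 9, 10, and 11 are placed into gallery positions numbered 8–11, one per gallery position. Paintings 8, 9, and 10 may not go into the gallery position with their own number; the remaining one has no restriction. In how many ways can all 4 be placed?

Let Aᵢ (for i ∈ {8, 9, 10}) be the placements that put painting i in its forbidden gallery position. Any j of these fix j positions, leaving (4−j)! ways to fill the rest, and there are C(3,j) ways to pick which j.
By inclusion–exclusion, the number of valid placements is Σ_{j=0}^{3} (−1)^j C(3,j)·(4−j)!.
Computing: 24 − 18 + 6 − 1 = 11.

11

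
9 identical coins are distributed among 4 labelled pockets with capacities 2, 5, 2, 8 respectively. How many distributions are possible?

53

By stars and bars, unrestricted non-negative solutions to x_1+…+x_4 = 9 number C(9+3,3) = 220.
Subtract solutions that violate a single cap (substitute x_i' = x_i − (cap_i+1)): x_1 ≥ 3 gives C(9,3) = 84; x_2 ≥ 6 gives C(6,3) = 20; x_3 ≥ 3 gives C(9,3) = 84; x_4 ≥ 9 gives C(3,3) = 1. Together 189.
Add back pairs where two caps are both exceeded: 1 + 20 + 0 + 1 + 0 + 0 = 22.
By inclusion–exclusion the count is 220 − 189 + 22 = 53.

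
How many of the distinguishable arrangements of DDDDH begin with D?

Fix D in the first position and arrange the remaining 4 letters.
Those 4 letters have D appearing 3 times, giving (4)!/(3!) = 4.

4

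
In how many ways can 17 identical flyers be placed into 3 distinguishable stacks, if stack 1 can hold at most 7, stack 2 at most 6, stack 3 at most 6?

6

Without the upper bounds there are C(19,2) = 171 ways to split 17 among 3 stacks.
Subtract solutions that violate a single cap (substitute x_i' = x_i − (cap_i+1)): x_1 ≥ 8 gives C(11,2) = 55; x_2 ≥ 7 gives C(12,2) = 66; x_3 ≥ 7 gives C(12,2) = 66. Together 187.
Add back pairs where two caps are both exceeded: 6 + 6 + 10 = 22.
By inclusion–exclusion the count is 171 − 187 + 22 = 6.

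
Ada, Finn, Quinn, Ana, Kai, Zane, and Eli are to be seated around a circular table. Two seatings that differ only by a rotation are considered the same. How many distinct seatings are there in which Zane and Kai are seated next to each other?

240

Treat {Zane, Kai} as one unit (2 internal orders) and seat the resulting 6 units around the table: (5)! circular arrangements.
So 2 × (5)! = 2 × 120 = 240.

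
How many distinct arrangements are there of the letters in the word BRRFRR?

BRRFRR has 6 letters with R appearing 4 times.
The number of distinct arrangements is 6!/(4!) = 720/24 = 30.

30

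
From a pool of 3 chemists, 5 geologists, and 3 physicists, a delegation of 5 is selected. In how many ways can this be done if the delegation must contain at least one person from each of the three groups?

With no constraint there are C(11,5) = 462 possible selections.
Selections missing a whole group: no chemists → C(8,5) = 56; no geologists → C(6,5) = 6; no physicists → C(8,5) = 56.
Add back selections omitting two groups (i.e. drawn from a single group): C(3,5) + C(5,5) + C(3,5) = 1.
By inclusion–exclusion: 462 − 118 + 1 = 345.

345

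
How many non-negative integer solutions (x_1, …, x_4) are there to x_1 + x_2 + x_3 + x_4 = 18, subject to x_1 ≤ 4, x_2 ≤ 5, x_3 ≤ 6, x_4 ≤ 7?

35

By stars and bars, unrestricted non-negative solutions to x_1+…+x_4 = 18 number C(18+3,3) = 1330.
Subtract solutions that violate a single cap (substitute x_i' = x_i − (cap_i+1)): x_1 ≥ 5 gives C(16,3) = 560; x_2 ≥ 6 gives C(15,3) = 455; x_3 ≥ 7 gives C(14,3) = 364; x_4 ≥ 8 gives C(13,3) = 286. Together 1665.
Add back pairs where two caps are both exceeded: 120 + 84 + 56 + 56 + 35 + 20 = 371.
Subtract triples: 1 + 0 + 0 + 0 = 1.
By inclusion–exclusion the count is 1330 − 1665 + 371 − 1 = 35.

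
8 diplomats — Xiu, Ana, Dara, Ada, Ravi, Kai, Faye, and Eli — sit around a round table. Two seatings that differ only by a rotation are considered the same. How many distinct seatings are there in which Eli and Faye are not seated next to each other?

All circular seatings of 8 people number (7)! = 5040.
Seatings with Eli beside Faye: treat them as a block with 2 internal orders, giving 2 × (6)! = 1440.
Subtracting, 5040 − 1440 = 3600.

3600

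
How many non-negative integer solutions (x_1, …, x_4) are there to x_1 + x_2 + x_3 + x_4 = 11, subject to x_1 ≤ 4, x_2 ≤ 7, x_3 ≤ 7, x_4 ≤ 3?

130

By stars and bars, unrestricted non-negative solutions to x_1+…+x_4 = 11 number C(11+3,3) = 364.
Subtract solutions that violate a single cap (substitute x_i' = x_i − (cap_i+1)): x_1 ≥ 5 gives C(9,3) = 84; x_2 ≥ 8 gives C(6,3) = 20; x_3 ≥ 8 gives C(6,3) = 20; x_4 ≥ 4 gives C(10,3) = 120. Together 244.
Add back pairs where two caps are both exceeded: 0 + 0 + 10 + 0 + 0 + 0 = 10.
By inclusion–exclusion the count is 364 − 244 + 10 = 130.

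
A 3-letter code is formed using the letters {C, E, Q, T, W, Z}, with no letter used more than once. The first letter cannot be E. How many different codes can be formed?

100

The first letter has 6−1 = 5 choices (anything except E).
The remaining 2 letters are filled from the other 5 symbols without repetition: 5 × 4 = 20.
Total: 5 × 20 = 100.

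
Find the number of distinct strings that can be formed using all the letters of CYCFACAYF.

7560

CYCFACAYF has 9 letters with A appearing twice, C appearing 3 times, F appearing twice, and Y appearing twice.
So there are 9! / (3!·2!·2!·2!) = 7560 distinguishable arrangements.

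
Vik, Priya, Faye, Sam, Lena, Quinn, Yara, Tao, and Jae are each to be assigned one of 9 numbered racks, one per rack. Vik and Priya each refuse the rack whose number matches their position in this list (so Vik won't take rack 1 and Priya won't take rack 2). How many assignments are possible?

287280

Let Aᵢ (for i ∈ {1, 2}) be the placements that put person i in their forbidden rack. Any j of these fix j positions, leaving (9−j)! ways to fill the rest, and there are C(2,j) ways to pick which j.
By inclusion–exclusion, the number of valid placements is Σ_{j=0}^{2} (−1)^j C(2,j)·(9−j)!.
Computing: 362880 − 80640 + 5040 = 287280.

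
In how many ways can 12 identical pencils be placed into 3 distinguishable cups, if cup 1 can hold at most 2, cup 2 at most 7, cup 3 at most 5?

6

Without the upper bounds there are C(14,2) = 91 ways to split 12 among 3 cups.
Subtract solutions that violate a single cap (substitute x_i' = x_i − (cap_i+1)): x_1 ≥ 3 gives C(11,2) = 55; x_2 ≥ 8 gives C(6,2) = 15; x_3 ≥ 6 gives C(8,2) = 28. Together 98.
Add back pairs where two caps are both exceeded: 3 + 10 + 0 = 13.
By inclusion–exclusion the count is 91 − 98 + 13 = 6.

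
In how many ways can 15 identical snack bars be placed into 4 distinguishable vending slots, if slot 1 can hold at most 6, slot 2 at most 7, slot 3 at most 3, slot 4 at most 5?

73

By stars and bars, unrestricted non-negative solutions to x_1+…+x_4 = 15 number C(15+3,3) = 816.
Subtract solutions that violate a single cap (substitute x_i' = x_i − (cap_i+1)): x_1 ≥ 7 gives C(11,3) = 165; x_2 ≥ 8 gives C(10,3) = 120; x_3 ≥ 4 gives C(14,3) = 364; x_4 ≥ 6 gives C(12,3) = 220. Together 869.
Add back pairs where two caps are both exceeded: 1 + 35 + 10 + 20 + 4 + 56 = 126.
By inclusion–exclusion the count is 816 − 869 + 126 = 73.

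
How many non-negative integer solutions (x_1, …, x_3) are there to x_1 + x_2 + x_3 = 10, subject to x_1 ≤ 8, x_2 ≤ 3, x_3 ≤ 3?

By stars and bars, unrestricted non-negative solutions to x_1+…+x_3 = 10 number C(10+2,2) = 66.
Subtract solutions that violate a single cap (substitute x_i' = x_i − (cap_i+1)): x_1 ≥ 9 gives C(3,2) = 3; x_2 ≥ 4 gives C(8,2) = 28; x_3 ≥ 4 gives C(8,2) = 28. Together 59.
Add back pairs where two caps are both exceeded: 0 + 0 + 6 = 6.
By inclusion–exclusion the count is 66 − 59 + 6 = 13.

13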